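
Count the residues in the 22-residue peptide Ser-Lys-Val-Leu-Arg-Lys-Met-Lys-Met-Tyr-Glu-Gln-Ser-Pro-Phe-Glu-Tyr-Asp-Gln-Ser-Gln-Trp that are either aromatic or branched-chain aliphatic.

Aromatic: F, W, Y. Branched-chain aliphatic: I, L, V.
Aromatic residues here: Tyr10, Phe15, Tyr17, Trp22 (4).
Branched-chain aliphatic residues here: Val3, Leu4 (2).
The two groups share no amino acid, so total = 4 + 2 = 6.

6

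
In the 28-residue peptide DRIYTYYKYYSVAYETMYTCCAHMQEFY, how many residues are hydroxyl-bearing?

12

S, T, and Y are the three residues with a side-chain hydroxyl.
Matching residues: Y4, T5, Y6, Y7, Y9, Y10, S11, Y14, T16, Y18, T19, Y28.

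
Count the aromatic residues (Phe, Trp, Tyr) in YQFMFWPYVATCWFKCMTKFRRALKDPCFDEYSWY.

12

Matching residues: Y1, F3, F5, W6, Y8, W13, F14, F20, F29, Y32, W34, Y35.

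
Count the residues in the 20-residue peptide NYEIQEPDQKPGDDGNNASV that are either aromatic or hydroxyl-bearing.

Aromatic: F, W, Y. Hydroxyl-bearing: S, T, Y.
Aromatic residues here: Y2 (1).
Hydroxyl-bearing residues here: Y2, S19 (2).
Y is in both groups, so the 1 Y residue must not be double-counted.
Total = 1 + 2 − 1 = 2.

2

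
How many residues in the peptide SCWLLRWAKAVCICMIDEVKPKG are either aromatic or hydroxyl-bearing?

Aromatic: F, W, Y. Hydroxyl-bearing: S, T, Y.
Aromatic residues here: W3, W7 (2).
Hydroxyl-bearing residues here: S1 (1).
(Y belongs to both groups, but none appear in this sequence.) Total = 2 + 1 = 3.

3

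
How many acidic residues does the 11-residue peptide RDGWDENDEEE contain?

The acidic residues are Asp (D) and Glu (E), whose side chains end in a carboxylate group.
Matching residues: D2, D5, E6, D8, E9, E10, E11.

7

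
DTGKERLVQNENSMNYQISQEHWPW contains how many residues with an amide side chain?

Only N (asparagine) and Q (glutamine) carry a side-chain carboxamide.
Matching residues: Q9, N10, N12, N15, Q17, Q20.

6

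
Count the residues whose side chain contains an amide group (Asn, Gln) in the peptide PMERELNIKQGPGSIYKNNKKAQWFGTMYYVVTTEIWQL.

6

Matching residues: N7, Q10, N18, N19, Q23, Q38.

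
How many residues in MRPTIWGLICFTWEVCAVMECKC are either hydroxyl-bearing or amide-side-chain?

2

Hydroxyl-bearing: S, T, Y. Amide-side-chain: N, Q.
Hydroxyl-bearing residues here: T4, T12 (2).
Amide-side-chain residues here: none (0).
The two groups share no amino acid, so total = 2 + 0 = 2.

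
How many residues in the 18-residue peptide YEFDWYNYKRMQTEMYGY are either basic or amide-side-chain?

4

Basic: H, K, R. Amide-side-chain: N, Q.
Basic residues here: K9, R10 (2).
Amide-side-chain residues here: N7, Q12 (2).
The two groups share no amino acid, so total = 2 + 2 = 4.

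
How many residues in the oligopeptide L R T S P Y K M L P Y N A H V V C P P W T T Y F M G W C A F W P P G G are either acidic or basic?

Acidic: D, E. Basic: H, K, R.
Acidic residues here: none (0).
Basic residues here: R2, K7, H14 (3).
The two groups share no amino acid, so total = 0 + 3 = 3.

3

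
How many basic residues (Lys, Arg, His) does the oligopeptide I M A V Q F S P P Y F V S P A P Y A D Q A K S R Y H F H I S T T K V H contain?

6

Matching residues: K22, R24, H26, H28, K33, H35.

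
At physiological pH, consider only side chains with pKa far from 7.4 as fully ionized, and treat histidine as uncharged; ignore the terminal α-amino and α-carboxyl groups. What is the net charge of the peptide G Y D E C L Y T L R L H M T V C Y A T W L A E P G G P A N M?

The side chains ionized at physiological pH are Lys/Arg (+1) and Asp/Glu (−1); with His treated as neutral, nothing else contributes.
Positive (K, R): R10 → +1.
Negative (D, E): D3, E4, E23 → −3.
Net charge = (+1) + (−3) = −2.

-2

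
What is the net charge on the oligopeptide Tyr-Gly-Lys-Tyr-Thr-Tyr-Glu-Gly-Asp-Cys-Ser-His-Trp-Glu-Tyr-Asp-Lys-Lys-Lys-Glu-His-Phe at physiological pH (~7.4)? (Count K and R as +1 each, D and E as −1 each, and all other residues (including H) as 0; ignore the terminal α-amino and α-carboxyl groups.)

Positive (K, R): Lys3, Lys17, Lys18, Lys19 → +4.
Negative (D, E): Glu7, Asp9, Glu14, Asp16, Glu20 → −5.
Net charge = (+4) + (−5) = −1.

-1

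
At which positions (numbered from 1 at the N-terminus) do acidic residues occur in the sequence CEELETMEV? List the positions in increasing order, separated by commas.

2, 3, 5, 8

The acidic residues are Asp (D) and Glu (E), whose side chains end in a carboxylate group.
Matching residues: E2, E3, E5, E8.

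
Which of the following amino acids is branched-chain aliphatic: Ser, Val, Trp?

Val

V, L, and I make up the branched-chain aliphatic group.
Of the listed options, only Val belongs to this group.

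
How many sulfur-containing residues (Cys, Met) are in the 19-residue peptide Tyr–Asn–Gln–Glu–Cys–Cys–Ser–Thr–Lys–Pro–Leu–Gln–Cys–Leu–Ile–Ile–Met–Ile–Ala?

Matching residues: Cys5, Cys6, Cys13, Met17.

4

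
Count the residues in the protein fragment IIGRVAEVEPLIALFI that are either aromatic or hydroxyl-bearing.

1

Aromatic: F, W, Y. Hydroxyl-bearing: S, T, Y.
Aromatic residues here: F15 (1).
Hydroxyl-bearing residues here: none (0).
(Y belongs to both groups, but none appear in this sequence.) Total = 1 + 0 = 1.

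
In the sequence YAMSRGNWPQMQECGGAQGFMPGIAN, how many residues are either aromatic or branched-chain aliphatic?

Aromatic: F, W, Y. Branched-chain aliphatic: I, L, V.
Aromatic residues here: Y1, W8, F20 (3).
Branched-chain aliphatic residues here: I24 (1).
The two groups share no amino acid, so total = 3 + 1 = 4.

4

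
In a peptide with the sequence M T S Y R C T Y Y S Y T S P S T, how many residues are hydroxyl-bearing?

The –OH-bearing residues are Ser, Thr (aliphatic alcohols), and Tyr (phenol).
Matching residues: T2, S3, Y4, T7, Y8, Y9, S10, Y11, T12, S13, S15, T16.

12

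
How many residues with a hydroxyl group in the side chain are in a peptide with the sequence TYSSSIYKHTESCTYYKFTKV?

12

The –OH-bearing residues are Ser, Thr (aliphatic alcohols), and Tyr (phenol).
Matching residues: T1, Y2, S3, S4, S5, Y7, T10, S12, T14, Y15, Y16, T19.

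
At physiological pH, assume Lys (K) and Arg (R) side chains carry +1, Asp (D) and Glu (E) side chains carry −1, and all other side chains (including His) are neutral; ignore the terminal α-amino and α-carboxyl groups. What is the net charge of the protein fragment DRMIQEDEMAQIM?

Positive (K, R): R2 → +1.
Negative (D, E): D1, E6, D7, E8 → −4.
Net charge = (+1) + (−4) = −3.

-3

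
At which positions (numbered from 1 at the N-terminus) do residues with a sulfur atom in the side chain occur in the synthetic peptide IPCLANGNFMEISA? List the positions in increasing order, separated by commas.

Only Cys (C) and Met (M) have a sulfur atom in the side chain.
Matching residues: C3, M10.

3, 10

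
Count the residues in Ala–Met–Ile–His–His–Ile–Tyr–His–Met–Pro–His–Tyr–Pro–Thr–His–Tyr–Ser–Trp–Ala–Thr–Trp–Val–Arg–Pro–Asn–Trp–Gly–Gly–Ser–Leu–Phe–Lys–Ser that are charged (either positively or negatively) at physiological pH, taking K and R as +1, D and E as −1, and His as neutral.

Charged side chains at pH ~7.4: K, R (positive); D, E (negative).
Matching residues: Arg23, Lys32.

2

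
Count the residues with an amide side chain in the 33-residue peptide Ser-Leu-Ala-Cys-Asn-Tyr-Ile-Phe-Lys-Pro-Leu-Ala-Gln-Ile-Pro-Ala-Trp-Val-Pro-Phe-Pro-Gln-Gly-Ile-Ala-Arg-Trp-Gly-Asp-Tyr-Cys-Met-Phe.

Only N (asparagine) and Q (glutamine) carry a side-chain carboxamide.
Matching residues: Asn5, Gln13, Gln22.

3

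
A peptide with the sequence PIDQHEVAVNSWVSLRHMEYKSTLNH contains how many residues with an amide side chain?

3

The amide-side-chain residues are Asn (N) and Gln (Q).
Matching residues: Q4, N10, N25.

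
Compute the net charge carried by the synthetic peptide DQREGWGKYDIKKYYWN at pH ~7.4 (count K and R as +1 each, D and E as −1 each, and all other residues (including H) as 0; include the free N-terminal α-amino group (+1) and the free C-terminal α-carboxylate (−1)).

+1

Positive (K, R): R3, K8, K12, K13 → +4.
Negative (D, E): D1, E4, D10 → −3.
The N-terminus (+1) and C-terminus (−1) cancel.
Net charge = (+4) + (−3) = +1.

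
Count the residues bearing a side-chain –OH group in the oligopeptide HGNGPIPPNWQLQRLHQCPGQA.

0

Serine (S), threonine (T), and tyrosine (Y) each carry a hydroxyl group on the side chain.
None of the 22 residues belong to this group.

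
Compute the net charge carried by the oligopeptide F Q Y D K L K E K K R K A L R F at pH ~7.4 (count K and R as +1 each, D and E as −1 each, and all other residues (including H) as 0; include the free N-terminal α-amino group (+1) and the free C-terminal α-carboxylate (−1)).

Positive (K, R): K5, K7, K9, K10, R11, K12, R15 → +7.
Negative (D, E): D4, E8 → −2.
The N-terminus (+1) and C-terminus (−1) cancel.
Net charge = (+7) + (−2) = +5.

+5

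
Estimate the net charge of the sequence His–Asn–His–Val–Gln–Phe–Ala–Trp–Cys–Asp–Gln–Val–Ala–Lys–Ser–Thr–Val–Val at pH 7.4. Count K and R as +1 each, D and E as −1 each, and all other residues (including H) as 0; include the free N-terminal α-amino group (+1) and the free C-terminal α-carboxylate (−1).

Positive (K, R): Lys14 → +1.
Negative (D, E): Asp10 → −1.
The N-terminus (+1) and C-terminus (−1) cancel.
Net charge = (+1) + (−1) = 0.

0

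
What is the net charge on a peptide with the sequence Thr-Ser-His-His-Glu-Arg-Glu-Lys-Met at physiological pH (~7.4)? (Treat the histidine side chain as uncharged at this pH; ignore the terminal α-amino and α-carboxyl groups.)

At pH ~7.4 the Lys and Arg side chains are protonated (+1), the Asp and Glu side chains are deprotonated (−1), and with His taken as neutral all other side chains carry no charge.
Positive (K, R): Arg6, Lys8 → +2.
Negative (D, E): Glu5, Glu7 → −2.
Net charge = (+2) + (−2) = 0.

0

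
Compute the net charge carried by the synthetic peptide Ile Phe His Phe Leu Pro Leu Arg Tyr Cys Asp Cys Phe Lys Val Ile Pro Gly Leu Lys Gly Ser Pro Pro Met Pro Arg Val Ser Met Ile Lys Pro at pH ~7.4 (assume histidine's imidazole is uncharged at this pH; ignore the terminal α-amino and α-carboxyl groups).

The side chains ionized at physiological pH are Lys/Arg (+1) and Asp/Glu (−1); with His treated as neutral, nothing else contributes.
Positive (K, R): Arg8, Lys14, Lys20, Arg27, Lys32 → +5.
Negative (D, E): Asp11 → −1.
Net charge = (+5) + (−1) = +4.

+4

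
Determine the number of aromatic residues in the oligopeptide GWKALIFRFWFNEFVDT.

6

The aromatic amino acids are Phe (F, benzyl), Trp (W, indole), and Tyr (Y, phenol).
Matching residues: W2, F7, F9, W10, F11, F14.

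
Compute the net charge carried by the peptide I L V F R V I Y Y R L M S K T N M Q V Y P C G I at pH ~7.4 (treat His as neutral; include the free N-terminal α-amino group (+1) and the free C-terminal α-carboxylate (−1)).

Near pH 7.4, K and R contribute +1 each, D and E contribute −1 each, and every other side chain (His included, as stated) is uncharged.
Positive (K, R): R5, R10, K14 → +3.
Negative (D, E): none → −0.
The N-terminus (+1) and C-terminus (−1) cancel.
Net charge = (+3) + (−0) = +3.

+3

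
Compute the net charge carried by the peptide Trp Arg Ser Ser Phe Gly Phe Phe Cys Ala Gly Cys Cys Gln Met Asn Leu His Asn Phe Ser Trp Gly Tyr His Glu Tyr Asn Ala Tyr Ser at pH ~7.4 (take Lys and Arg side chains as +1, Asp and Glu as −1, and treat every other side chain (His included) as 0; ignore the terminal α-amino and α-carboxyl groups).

0

Positive (K, R): Arg2 → +1.
Negative (D, E): Glu26 → −1.
Net charge = (+1) + (−1) = 0.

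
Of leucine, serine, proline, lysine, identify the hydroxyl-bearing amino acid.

serine

S, T, and Y are the three residues with a side-chain hydroxyl.
Of the listed options, only serine belongs to this group.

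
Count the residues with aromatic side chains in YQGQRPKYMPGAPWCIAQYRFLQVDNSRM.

F, W, and Y each carry an aromatic ring on the side chain.
Matching residues: Y1, Y8, W14, Y19, F21.

5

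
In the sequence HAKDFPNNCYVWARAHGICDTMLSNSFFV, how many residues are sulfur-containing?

3

Only Cys (C) and Met (M) have a sulfur atom in the side chain.
Matching residues: C9, C19, M22.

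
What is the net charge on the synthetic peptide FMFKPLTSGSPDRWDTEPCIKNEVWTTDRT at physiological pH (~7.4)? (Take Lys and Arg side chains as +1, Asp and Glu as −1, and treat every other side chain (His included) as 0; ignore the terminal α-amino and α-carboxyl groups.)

Positive (K, R): K4, R13, K21, R29 → +4.
Negative (D, E): D12, D15, E17, E23, D28 → −5.
Net charge = (+4) + (−5) = −1.

-1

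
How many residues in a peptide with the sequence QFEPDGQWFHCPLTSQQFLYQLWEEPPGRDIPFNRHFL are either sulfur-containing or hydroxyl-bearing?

Sulfur-containing: C, M. Hydroxyl-bearing: S, T, Y.
Sulfur-containing residues here: C11 (1).
Hydroxyl-bearing residues here: T14, S15, Y20 (3).
The two groups share no amino acid, so total = 1 + 3 = 4.

4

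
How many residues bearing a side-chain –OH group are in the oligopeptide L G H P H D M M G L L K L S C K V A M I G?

1

Serine (S), threonine (T), and tyrosine (Y) each carry a hydroxyl group on the side chain.
Matching residues: S14.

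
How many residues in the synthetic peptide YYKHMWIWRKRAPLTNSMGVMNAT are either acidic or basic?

Acidic: D, E. Basic: H, K, R.
Acidic residues here: none (0).
Basic residues here: K3, H4, R9, K10, R11 (5).
The two groups share no amino acid, so total = 0 + 5 = 5.

5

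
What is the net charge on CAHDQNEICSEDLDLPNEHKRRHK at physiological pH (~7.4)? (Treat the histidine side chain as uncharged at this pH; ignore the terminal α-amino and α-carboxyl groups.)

At pH ~7.4 the Lys and Arg side chains are protonated (+1), the Asp and Glu side chains are deprotonated (−1), and with His taken as neutral all other side chains carry no charge.
Positive (K, R): K20, R21, R22, K24 → +4.
Negative (D, E): D4, E7, E11, D12, D14, E18 → −6.
Net charge = (+4) + (−6) = −2.

-2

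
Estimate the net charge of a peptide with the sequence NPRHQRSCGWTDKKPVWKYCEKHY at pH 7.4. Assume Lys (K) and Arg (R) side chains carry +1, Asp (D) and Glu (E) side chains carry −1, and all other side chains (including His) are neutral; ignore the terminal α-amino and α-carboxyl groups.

+4

Positive (K, R): R3, R6, K13, K14, K18, K22 → +6.
Negative (D, E): D12, E21 → −2.
Net charge = (+6) + (−2) = +4.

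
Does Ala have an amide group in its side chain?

The amide-side-chain residues are Asn (N) and Gln (Q).
Alanine is not in this group.

No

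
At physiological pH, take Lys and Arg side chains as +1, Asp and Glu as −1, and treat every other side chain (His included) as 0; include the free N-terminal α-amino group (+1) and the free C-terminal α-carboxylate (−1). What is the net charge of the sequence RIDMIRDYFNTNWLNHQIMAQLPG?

Positive (K, R): R1, R6 → +2.
Negative (D, E): D3, D7 → −2.
The N-terminus (+1) and C-terminus (−1) cancel.
Net charge = (+2) + (−2) = 0.

0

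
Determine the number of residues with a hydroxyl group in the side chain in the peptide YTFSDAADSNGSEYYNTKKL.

Serine (S), threonine (T), and tyrosine (Y) each carry a hydroxyl group on the side chain.
Matching residues: Y1, T2, S4, S9, S12, Y14, Y15, T17.

8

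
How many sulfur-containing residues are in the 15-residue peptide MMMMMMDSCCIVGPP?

8

Only Cys (C) and Met (M) have a sulfur atom in the side chain.
Matching residues: M1, M2, M3, M4, M5, M6, C9, C10.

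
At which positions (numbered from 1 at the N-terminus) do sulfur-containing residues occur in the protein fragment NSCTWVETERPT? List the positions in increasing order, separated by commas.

3

Cysteine (C, thiol) and methionine (M, thioether) are the two sulfur-containing amino acids.
Matching residues: C3.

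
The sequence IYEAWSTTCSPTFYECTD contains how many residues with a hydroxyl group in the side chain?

S, T, and Y are the three residues with a side-chain hydroxyl.
Matching residues: Y2, S6, T7, T8, S10, T12, Y14, T17.

8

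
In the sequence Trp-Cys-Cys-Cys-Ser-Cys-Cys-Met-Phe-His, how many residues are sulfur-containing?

Cysteine (C, thiol) and methionine (M, thioether) are the two sulfur-containing amino acids.
Matching residues: Cys2, Cys3, Cys4, Cys6, Cys7, Met8.

6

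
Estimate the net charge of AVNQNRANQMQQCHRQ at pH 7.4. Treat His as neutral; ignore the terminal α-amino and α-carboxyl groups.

+2

At pH ~7.4 the Lys and Arg side chains are protonated (+1), the Asp and Glu side chains are deprotonated (−1), and with His taken as neutral all other side chains carry no charge.
Positive (K, R): R6, R15 → +2.
Negative (D, E): none → −0.
Net charge = (+2) + (−0) = +2.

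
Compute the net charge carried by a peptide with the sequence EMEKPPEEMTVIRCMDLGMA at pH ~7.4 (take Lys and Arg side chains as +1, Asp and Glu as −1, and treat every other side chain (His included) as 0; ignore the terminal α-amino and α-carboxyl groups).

-3

Positive (K, R): K4, R13 → +2.
Negative (D, E): E1, E3, E7, E8, D16 → −5.
Net charge = (+2) + (−5) = −3.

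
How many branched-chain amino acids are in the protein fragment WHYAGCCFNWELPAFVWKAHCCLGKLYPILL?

Valine (V), leucine (L), and isoleucine (I) are the branched-chain amino acids.
Matching residues: L12, V16, L23, L26, I29, L30, L31.

7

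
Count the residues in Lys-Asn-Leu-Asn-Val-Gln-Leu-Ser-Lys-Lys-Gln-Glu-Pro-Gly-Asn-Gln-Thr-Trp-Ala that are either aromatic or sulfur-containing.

Aromatic: F, W, Y. Sulfur-containing: C, M.
Aromatic residues here: Trp18 (1).
Sulfur-containing residues here: none (0).
The two groups share no amino acid, so total = 1 + 0 = 1.

1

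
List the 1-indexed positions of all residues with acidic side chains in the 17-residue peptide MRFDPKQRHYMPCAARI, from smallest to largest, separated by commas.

Aspartate (D) and glutamate (E) have carboxylic-acid side chains and are the acidic amino acids.
Matching residues: D4.

4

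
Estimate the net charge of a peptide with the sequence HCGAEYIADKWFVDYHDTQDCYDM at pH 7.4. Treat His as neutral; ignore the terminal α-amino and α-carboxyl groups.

-5

At pH ~7.4 the Lys and Arg side chains are protonated (+1), the Asp and Glu side chains are deprotonated (−1), and with His taken as neutral all other side chains carry no charge.
Positive (K, R): K10 → +1.
Negative (D, E): E5, D9, D14, D17, D20, D23 → −6.
Net charge = (+1) + (−6) = −5.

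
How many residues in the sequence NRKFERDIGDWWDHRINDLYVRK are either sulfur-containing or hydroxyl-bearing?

Sulfur-containing: C, M. Hydroxyl-bearing: S, T, Y.
Sulfur-containing residues here: none (0).
Hydroxyl-bearing residues here: Y20 (1).
The two groups share no amino acid, so total = 0 + 1 = 1.

1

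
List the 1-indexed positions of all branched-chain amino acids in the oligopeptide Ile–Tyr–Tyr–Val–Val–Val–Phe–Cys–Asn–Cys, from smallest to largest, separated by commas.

1, 4, 5, 6

The BCAAs are Val, Leu, and Ile — aliphatic side chains with a branch point.
Matching residues: Ile1, Val4, Val5, Val6.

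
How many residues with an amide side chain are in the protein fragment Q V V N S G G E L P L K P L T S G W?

Only N (asparagine) and Q (glutamine) carry a side-chain carboxamide.
Matching residues: Q1, N4.

2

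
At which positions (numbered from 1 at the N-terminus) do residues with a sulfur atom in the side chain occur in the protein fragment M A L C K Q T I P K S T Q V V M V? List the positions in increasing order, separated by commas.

The sulfur-bearing residues are cysteine (–SH) and methionine (–S–CH₃).
Matching residues: M1, C4, M16.

1, 4, 16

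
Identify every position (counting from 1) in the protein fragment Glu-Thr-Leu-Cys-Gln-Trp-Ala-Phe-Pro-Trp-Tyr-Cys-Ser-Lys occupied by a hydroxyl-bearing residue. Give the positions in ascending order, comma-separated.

2, 11, 13

S, T, and Y are the three residues with a side-chain hydroxyl.
Matching residues: Thr2, Tyr11, Ser13.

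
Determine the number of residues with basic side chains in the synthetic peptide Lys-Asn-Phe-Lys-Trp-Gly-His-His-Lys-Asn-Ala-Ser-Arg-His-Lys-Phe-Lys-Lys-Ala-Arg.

The basic amino acids are Lys (K), Arg (R), and His (H).
Matching residues: Lys1, Lys4, His7, His8, Lys9, Arg13, His14, Lys15, Lys17, Lys18, Arg20.

11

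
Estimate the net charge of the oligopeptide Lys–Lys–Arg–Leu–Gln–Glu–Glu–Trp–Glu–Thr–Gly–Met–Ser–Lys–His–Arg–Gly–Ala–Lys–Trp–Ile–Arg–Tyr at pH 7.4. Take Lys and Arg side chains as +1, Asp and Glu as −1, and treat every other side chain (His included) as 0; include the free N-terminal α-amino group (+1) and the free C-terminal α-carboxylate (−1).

+4

Positive (K, R): Lys1, Lys2, Arg3, Lys14, Arg16, Lys19, Arg22 → +7.
Negative (D, E): Glu6, Glu7, Glu9 → −3.
The N-terminus (+1) and C-terminus (−1) cancel.
Net charge = (+7) + (−3) = +4.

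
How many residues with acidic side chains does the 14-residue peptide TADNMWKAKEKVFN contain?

2

The acidic residues are Asp (D) and Glu (E), whose side chains end in a carboxylate group.
Matching residues: D3, E10.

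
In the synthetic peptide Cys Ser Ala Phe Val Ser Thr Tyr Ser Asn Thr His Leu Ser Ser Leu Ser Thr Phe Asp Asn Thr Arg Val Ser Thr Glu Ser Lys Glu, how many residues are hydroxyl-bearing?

14

Serine (S), threonine (T), and tyrosine (Y) each carry a hydroxyl group on the side chain.
Matching residues: Ser2, Ser6, Thr7, Tyr8, Ser9, Thr11, Ser14, Ser15, Ser17, Thr18, Thr22, Ser25, Thr26, Ser28.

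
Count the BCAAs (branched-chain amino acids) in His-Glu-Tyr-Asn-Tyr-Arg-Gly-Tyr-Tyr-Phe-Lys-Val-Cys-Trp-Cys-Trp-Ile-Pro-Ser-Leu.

The BCAAs are Val, Leu, and Ile — aliphatic side chains with a branch point.
Matching residues: Val12, Ile17, Leu20.

3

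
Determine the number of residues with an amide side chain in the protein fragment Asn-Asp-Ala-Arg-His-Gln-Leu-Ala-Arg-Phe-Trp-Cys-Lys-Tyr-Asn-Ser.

Asparagine (N) and glutamine (Q) have uncharged amide side chains.
Matching residues: Asn1, Gln6, Asn15.

3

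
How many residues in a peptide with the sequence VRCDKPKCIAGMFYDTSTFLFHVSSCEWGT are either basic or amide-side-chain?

4

Basic: H, K, R. Amide-side-chain: N, Q.
Basic residues here: R2, K5, K7, H22 (4).
Amide-side-chain residues here: none (0).
The two groups share no amino acid, so total = 4 + 0 = 4.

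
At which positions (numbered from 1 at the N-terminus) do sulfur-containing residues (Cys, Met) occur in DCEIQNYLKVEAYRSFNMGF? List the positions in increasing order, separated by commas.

2, 18

Matching residues: C2, M18.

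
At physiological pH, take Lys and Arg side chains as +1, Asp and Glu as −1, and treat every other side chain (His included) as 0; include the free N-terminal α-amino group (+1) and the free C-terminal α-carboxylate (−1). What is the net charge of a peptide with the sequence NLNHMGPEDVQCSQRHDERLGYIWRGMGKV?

0

Positive (K, R): R15, R19, R25, K29 → +4.
Negative (D, E): E8, D9, D17, E18 → −4.
The N-terminus (+1) and C-terminus (−1) cancel.
Net charge = (+4) + (−4) = 0.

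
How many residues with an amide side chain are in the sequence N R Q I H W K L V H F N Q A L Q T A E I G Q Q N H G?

8

The amide-side-chain residues are Asn (N) and Gln (Q).
Matching residues: N1, Q3, N12, Q13, Q16, Q22, Q23, N24.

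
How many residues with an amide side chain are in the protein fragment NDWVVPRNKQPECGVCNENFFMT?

Only N (asparagine) and Q (glutamine) carry a side-chain carboxamide.
Matching residues: N1, N8, Q10, N17, N19.

5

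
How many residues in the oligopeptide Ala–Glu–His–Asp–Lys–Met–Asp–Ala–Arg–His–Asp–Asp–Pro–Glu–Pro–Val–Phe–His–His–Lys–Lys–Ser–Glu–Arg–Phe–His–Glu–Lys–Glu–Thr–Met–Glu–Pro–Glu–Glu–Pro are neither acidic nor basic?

Acidic: D, E. Basic: K, R, H. All other residues are neither.
Matching residues: Ala1, Met6, Ala8, Pro13, Pro15, Val16, Phe17, Ser22, Phe25, Thr30, Met31, Pro33, Pro36.

13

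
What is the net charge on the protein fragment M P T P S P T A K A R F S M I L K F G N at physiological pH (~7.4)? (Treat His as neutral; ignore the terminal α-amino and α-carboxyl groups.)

+3

At pH ~7.4 the Lys and Arg side chains are protonated (+1), the Asp and Glu side chains are deprotonated (−1), and with His taken as neutral all other side chains carry no charge.
Positive (K, R): K9, R11, K17 → +3.
Negative (D, E): none → −0.
Net charge = (+3) + (−0) = +3.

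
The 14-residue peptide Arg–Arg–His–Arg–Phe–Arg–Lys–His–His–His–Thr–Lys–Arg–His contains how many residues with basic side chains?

12

The basic amino acids are Lys (K), Arg (R), and His (H).
Matching residues: Arg1, Arg2, His3, Arg4, Arg6, Lys7, His8, His9, His10, Lys12, Arg13, His14.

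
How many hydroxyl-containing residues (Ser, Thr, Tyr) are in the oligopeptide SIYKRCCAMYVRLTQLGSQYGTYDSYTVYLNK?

12

Matching residues: S1, Y3, Y10, T14, S18, Y20, T22, Y23, S25, Y26, T27, Y29.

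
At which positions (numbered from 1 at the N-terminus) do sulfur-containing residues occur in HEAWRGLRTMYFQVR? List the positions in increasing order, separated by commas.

The sulfur-bearing residues are cysteine (–SH) and methionine (–S–CH₃).
Matching residues: M10.

10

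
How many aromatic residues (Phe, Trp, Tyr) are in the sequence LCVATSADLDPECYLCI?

Matching residues: Y14.

1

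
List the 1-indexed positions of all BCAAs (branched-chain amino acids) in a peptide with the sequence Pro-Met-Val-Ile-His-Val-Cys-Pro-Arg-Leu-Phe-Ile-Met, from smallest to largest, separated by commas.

3, 4, 6, 10, 12

V, L, and I make up the branched-chain aliphatic group.
Matching residues: Val3, Ile4, Val6, Leu10, Ile12.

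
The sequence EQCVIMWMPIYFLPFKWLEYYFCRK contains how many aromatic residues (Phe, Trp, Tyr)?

8

Matching residues: W7, Y11, F12, F15, W17, Y20, Y21, F22.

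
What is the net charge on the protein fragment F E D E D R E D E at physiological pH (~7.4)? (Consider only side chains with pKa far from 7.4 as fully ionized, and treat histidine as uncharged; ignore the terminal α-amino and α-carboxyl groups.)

At pH ~7.4 the Lys and Arg side chains are protonated (+1), the Asp and Glu side chains are deprotonated (−1), and with His taken as neutral all other side chains carry no charge.
Positive (K, R): R6 → +1.
Negative (D, E): E2, D3, E4, D5, E7, D8, E9 → −7.
Net charge = (+1) + (−7) = −6.

-6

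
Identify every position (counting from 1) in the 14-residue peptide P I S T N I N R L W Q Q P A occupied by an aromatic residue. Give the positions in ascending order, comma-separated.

Phenylalanine (F), tryptophan (W), and tyrosine (Y) have aromatic ring side chains.
Matching residues: W10.

10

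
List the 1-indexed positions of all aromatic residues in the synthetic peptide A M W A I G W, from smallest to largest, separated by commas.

3, 7

F, W, and Y each carry an aromatic ring on the side chain.
Matching residues: W3, W7.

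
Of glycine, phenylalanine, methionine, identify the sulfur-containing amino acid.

methionine

Only Cys (C) and Met (M) have a sulfur atom in the side chain.
Of the listed options, only methionine belongs to this group.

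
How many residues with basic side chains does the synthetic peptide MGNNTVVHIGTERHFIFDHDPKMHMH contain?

7

K, R, and H are the three residues with basic side chains (ε-amine, guanidinium, and imidazole respectively).
Matching residues: H8, R13, H14, H19, K22, H24, H26.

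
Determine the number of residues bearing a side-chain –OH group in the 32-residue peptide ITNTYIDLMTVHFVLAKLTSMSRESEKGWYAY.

10

The –OH-bearing residues are Ser, Thr (aliphatic alcohols), and Tyr (phenol).
Matching residues: T2, T4, Y5, T10, T19, S20, S22, S25, Y30, Y32.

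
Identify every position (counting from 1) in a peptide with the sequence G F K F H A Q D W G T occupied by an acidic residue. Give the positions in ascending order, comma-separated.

8

Aspartate (D) and glutamate (E) have carboxylic-acid side chains and are the acidic amino acids.
Matching residues: D8.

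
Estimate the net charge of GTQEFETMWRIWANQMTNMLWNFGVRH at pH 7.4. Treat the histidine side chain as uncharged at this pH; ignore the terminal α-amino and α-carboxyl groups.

0

The side chains ionized at physiological pH are Lys/Arg (+1) and Asp/Glu (−1); with His treated as neutral, nothing else contributes.
Positive (K, R): R10, R26 → +2.
Negative (D, E): E4, E6 → −2.
Net charge = (+2) + (−2) = 0.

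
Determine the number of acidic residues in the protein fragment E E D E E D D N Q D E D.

10

The acidic residues are Asp (D) and Glu (E), whose side chains end in a carboxylate group.
Matching residues: E1, E2, D3, E4, E5, D6, D7, D10, E11, D12.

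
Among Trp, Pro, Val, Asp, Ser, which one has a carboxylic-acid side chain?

Aspartate (D) and glutamate (E) have carboxylic-acid side chains and are the acidic amino acids.
Of the listed options, only Asp belongs to this group.

Asp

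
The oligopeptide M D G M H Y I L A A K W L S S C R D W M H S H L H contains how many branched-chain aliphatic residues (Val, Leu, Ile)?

4

Matching residues: I7, L8, L13, L24.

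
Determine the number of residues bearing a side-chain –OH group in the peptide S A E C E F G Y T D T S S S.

7

S, T, and Y are the three residues with a side-chain hydroxyl.
Matching residues: S1, Y8, T9, T11, S12, S13, S14.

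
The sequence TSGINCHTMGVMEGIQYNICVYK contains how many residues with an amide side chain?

Asparagine (N) and glutamine (Q) have uncharged amide side chains.
Matching residues: N5, Q16, N18.

3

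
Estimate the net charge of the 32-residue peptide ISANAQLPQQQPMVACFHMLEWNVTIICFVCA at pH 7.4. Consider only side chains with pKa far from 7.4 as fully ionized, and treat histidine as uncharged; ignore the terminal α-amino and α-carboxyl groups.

-1

Near pH 7.4, K and R contribute +1 each, D and E contribute −1 each, and every other side chain (His included, as stated) is uncharged.
Positive (K, R): none → +0.
Negative (D, E): E21 → −1.
Net charge = (+0) + (−1) = −1.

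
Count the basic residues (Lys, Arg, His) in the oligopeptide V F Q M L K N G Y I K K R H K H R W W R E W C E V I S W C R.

Matching residues: K6, K11, K12, R13, H14, K15, H16, R17, R20, R30.

10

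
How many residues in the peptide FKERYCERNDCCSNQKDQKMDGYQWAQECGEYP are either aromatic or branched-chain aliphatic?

5

Aromatic: F, W, Y. Branched-chain aliphatic: I, L, V.
Aromatic residues here: F1, Y5, Y23, W25, Y32 (5).
Branched-chain aliphatic residues here: none (0).
The two groups share no amino acid, so total = 5 + 0 = 5.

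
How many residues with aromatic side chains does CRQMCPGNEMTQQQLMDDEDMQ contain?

0

Phenylalanine (F), tryptophan (W), and tyrosine (Y) have aromatic ring side chains.
None of the 22 residues belong to this group.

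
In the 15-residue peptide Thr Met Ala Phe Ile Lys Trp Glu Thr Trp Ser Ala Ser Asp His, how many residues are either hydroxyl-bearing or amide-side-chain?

Hydroxyl-bearing: S, T, Y. Amide-side-chain: N, Q.
Hydroxyl-bearing residues here: Thr1, Thr9, Ser11, Ser13 (4).
Amide-side-chain residues here: none (0).
The two groups share no amino acid, so total = 4 + 0 = 4.

4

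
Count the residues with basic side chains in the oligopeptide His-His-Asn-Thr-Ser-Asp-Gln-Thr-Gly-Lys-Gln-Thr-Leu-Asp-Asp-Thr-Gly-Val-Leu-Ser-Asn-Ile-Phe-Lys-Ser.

4

K, R, and H are the three residues with basic side chains (ε-amine, guanidinium, and imidazole respectively).
Matching residues: His1, His2, Lys10, Lys24.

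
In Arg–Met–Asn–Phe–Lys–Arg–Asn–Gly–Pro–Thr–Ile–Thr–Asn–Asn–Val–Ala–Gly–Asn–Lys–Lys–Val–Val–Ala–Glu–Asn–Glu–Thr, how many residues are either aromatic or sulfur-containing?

Aromatic: F, W, Y. Sulfur-containing: C, M.
Aromatic residues here: Phe4 (1).
Sulfur-containing residues here: Met2 (1).
The two groups share no amino acid, so total = 1 + 1 = 2.

2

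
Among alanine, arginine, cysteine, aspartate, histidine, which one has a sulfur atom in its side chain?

Only Cys (C) and Met (M) have a sulfur atom in the side chain.
Of the listed options, only cysteine belongs to this group.

cysteine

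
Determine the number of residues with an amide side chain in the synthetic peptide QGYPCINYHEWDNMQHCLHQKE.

The amide-side-chain residues are Asn (N) and Gln (Q).
Matching residues: Q1, N7, N13, Q15, Q20.

5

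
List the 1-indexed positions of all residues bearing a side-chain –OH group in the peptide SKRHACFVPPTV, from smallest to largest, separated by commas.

S, T, and Y are the three residues with a side-chain hydroxyl.
Matching residues: S1, T11.

1, 11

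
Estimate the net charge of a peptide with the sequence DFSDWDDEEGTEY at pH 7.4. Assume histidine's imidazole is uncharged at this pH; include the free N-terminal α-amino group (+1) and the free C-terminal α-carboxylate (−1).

The side chains ionized at physiological pH are Lys/Arg (+1) and Asp/Glu (−1); with His treated as neutral, nothing else contributes.
Positive (K, R): none → +0.
Negative (D, E): D1, D4, D6, D7, E8, E9, E12 → −7.
The N-terminus (+1) and C-terminus (−1) cancel.
Net charge = (+0) + (−7) = −7.

-7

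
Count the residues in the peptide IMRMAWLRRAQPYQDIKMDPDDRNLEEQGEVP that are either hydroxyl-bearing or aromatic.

2

Hydroxyl-bearing: S, T, Y. Aromatic: F, W, Y.
Hydroxyl-bearing residues here: Y13 (1).
Aromatic residues here: W6, Y13 (2).
Y is in both groups, so the 1 Y residue must not be double-counted.
Total = 1 + 2 − 1 = 2.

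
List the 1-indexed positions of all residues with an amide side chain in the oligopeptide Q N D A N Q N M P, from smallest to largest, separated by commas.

Asparagine (N) and glutamine (Q) have uncharged amide side chains.
Matching residues: Q1, N2, N5, Q6, N7.

1, 2, 5, 6, 7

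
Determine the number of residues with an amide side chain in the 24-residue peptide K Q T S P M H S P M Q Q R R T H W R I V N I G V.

4

The amide-side-chain residues are Asn (N) and Gln (Q).
Matching residues: Q2, Q11, Q12, N21.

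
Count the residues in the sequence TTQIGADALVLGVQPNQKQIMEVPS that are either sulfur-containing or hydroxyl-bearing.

4

Sulfur-containing: C, M. Hydroxyl-bearing: S, T, Y.
Sulfur-containing residues here: M21 (1).
Hydroxyl-bearing residues here: T1, T2, S25 (3).
The two groups share no amino acid, so total = 1 + 3 = 4.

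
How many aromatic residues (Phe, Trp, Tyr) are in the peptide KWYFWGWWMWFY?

Matching residues: W2, Y3, F4, W5, W7, W8, W10, F11, Y12.

9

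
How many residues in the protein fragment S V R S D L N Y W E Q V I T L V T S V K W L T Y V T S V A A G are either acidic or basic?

4

Acidic: D, E. Basic: H, K, R.
Acidic residues here: D5, E10 (2).
Basic residues here: R3, K20 (2).
The two groups share no amino acid, so total = 2 + 2 = 4.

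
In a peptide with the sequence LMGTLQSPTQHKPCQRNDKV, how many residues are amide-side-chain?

4

The amide-side-chain residues are Asn (N) and Gln (Q).
Matching residues: Q6, Q10, Q15, N17.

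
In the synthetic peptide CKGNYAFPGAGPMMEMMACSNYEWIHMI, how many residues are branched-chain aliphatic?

2

Valine (V), leucine (L), and isoleucine (I) are the branched-chain amino acids.
Matching residues: I25, I28.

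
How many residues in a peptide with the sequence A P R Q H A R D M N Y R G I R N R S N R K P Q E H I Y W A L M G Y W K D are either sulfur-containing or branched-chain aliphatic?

Sulfur-containing: C, M. Branched-chain aliphatic: I, L, V.
Sulfur-containing residues here: M9, M31 (2).
Branched-chain aliphatic residues here: I14, I26, L30 (3).
The two groups share no amino acid, so total = 2 + 3 = 5.

5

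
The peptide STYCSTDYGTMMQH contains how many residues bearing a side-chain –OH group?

7

Serine (S), threonine (T), and tyrosine (Y) each carry a hydroxyl group on the side chain.
Matching residues: S1, T2, Y3, S5, T6, Y8, T10.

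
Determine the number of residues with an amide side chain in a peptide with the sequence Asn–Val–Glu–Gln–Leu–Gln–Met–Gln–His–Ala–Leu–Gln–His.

5

Asparagine (N) and glutamine (Q) have uncharged amide side chains.
Matching residues: Asn1, Gln4, Gln6, Gln8, Gln12.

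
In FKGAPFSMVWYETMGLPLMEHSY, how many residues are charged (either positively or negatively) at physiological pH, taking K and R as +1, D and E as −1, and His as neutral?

Charged side chains at pH ~7.4: K, R (positive); D, E (negative).
Matching residues: K2, E12, E20.

3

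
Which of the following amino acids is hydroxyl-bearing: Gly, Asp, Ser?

Ser

S, T, and Y are the three residues with a side-chain hydroxyl.
Of the listed options, only Ser belongs to this group.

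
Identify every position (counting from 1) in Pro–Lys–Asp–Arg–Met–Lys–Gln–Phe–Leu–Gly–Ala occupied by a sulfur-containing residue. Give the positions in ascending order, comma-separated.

5

Cysteine (C, thiol) and methionine (M, thioether) are the two sulfur-containing amino acids.
Matching residues: Met5.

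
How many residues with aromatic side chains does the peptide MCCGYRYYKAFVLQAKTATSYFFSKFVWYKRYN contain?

11

Phenylalanine (F), tryptophan (W), and tyrosine (Y) have aromatic ring side chains.
Matching residues: Y5, Y7, Y8, F11, Y21, F22, F23, F26, W28, Y29, Y32.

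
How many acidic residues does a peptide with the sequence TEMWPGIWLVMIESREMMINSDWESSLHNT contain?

5

Only D (aspartate) and E (glutamate) carry a side-chain carboxylic acid.
Matching residues: E2, E13, E16, D22, E24.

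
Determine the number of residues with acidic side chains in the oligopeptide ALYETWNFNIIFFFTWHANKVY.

The acidic residues are Asp (D) and Glu (E), whose side chains end in a carboxylate group.
Matching residues: E4.

1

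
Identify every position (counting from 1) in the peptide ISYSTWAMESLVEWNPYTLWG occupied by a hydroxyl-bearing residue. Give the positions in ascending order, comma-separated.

Matching residues: S2, Y3, S4, T5, S10, Y17, T18.

2, 3, 4, 5, 10, 17, 18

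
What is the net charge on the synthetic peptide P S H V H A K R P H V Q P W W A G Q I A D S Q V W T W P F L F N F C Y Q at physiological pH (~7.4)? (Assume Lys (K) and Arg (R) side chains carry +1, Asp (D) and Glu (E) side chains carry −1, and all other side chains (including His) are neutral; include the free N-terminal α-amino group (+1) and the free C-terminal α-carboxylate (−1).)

+1

Positive (K, R): K7, R8 → +2.
Negative (D, E): D21 → −1.
The N-terminus (+1) and C-terminus (−1) cancel.
Net charge = (+2) + (−1) = +1.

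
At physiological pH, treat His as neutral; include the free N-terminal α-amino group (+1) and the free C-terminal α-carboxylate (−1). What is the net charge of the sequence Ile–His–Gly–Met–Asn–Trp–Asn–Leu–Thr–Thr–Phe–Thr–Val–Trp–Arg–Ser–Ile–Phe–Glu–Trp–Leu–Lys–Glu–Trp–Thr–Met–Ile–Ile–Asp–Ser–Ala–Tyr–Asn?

At pH ~7.4 the Lys and Arg side chains are protonated (+1), the Asp and Glu side chains are deprotonated (−1), and with His taken as neutral all other side chains carry no charge.
Positive (K, R): Arg15, Lys22 → +2.
Negative (D, E): Glu19, Glu23, Asp29 → −3.
The N-terminus (+1) and C-terminus (−1) cancel.
Net charge = (+2) + (−3) = −1.

-1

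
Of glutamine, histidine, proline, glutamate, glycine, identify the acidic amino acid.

Aspartate (D) and glutamate (E) have carboxylic-acid side chains and are the acidic amino acids.
Of the listed options, only glutamate belongs to this group.

glutamate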